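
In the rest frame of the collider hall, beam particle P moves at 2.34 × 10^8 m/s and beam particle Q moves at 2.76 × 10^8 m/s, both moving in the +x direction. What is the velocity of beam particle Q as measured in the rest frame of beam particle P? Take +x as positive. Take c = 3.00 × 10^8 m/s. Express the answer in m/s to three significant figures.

β_A = 0.780, β_B = 0.920 (dividing each by c = 3.00 × 10^8 m/s).
Transform to A's frame with the inverse velocity-addition law: u' = (u − v)/(1 − uv/c²), taking u = β_B and v = β_A.
u' = (0.920 − 0.780) / (1 − (0.780)(0.920)) = 0.1400/0.2824 = 0.4958.
u' = 0.4958 × 3.00 × 10^8 m/s.

+1.49 × 10^8 m/s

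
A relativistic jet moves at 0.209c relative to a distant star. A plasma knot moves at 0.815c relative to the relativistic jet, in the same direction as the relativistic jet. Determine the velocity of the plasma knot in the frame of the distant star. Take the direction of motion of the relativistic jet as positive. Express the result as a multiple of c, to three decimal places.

0.875c

With v = 0.209 and u' = 0.815 (in units of c),
u = (u' + v)/(1 + u'v/c²):
u = (0.815 + 0.209) / (1 + 0.815·0.209) = 1.0240/1.1703 = 0.8750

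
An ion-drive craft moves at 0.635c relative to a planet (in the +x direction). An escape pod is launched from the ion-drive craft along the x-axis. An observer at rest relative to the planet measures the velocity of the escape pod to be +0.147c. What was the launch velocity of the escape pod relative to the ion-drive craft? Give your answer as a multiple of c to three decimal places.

-0.538c

Invert the composition law: u' = (u − v)/(1 − uv/c²).
u' = (0.147 − 0.635) / (1 − (0.147)(0.635)) = -0.4880/0.9067 = -0.5382.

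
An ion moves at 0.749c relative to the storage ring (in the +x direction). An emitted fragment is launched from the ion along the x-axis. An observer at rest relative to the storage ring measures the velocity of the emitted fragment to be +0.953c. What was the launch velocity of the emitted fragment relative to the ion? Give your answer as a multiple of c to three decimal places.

Invert the composition law: u' = (u − v)/(1 − uv/c²).
u' = (0.953 − 0.749) / (1 − (0.953)(0.749)) = 0.2040/0.2862 = 0.7128.

+0.713c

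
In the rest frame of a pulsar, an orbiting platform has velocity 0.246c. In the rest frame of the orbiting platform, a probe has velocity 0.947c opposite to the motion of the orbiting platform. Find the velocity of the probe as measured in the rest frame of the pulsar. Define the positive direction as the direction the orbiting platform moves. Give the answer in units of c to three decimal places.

-0.914c

With v = 0.246 and u' = -0.947 (in units of c),
u = (u' + v)/(1 + u'v/c²):
u = (-0.947 + 0.246) / (1 + (-0.947)·0.246) = -0.7010/0.7670 = -0.9139
(Galilean addition would give -0.701c.)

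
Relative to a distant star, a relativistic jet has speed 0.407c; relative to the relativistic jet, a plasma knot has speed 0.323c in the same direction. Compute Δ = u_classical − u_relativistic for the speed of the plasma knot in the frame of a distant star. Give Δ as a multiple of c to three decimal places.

Galilean: u_cl = 0.323 + 0.407 = 0.7300.
Relativistic: u_rel = (0.323 + 0.407) / (1 + 0.323·0.407) = 0.7300/1.1315 = 0.6452.
Δ = 0.7300 − 0.6452 = 0.0848.

Δ = 0.085c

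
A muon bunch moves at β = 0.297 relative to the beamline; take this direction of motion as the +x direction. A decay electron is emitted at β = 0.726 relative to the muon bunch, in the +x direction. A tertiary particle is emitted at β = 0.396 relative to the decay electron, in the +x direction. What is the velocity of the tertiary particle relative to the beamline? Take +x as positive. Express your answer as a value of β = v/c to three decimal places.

Apply u = (u' + v)/(1 + u'v/c²) successively, working outward toward the beamline.
Start: velocity of the muon bunch relative to the beamline = 0.2970c.
Compose with the decay electron (u' = 0.726 in the muon bunch frame): u_1 = (0.726 + 0.297) / (1 + 0.726·0.297) = 1.0230/1.2156 = 0.8415.
Compose with the tertiary particle (u' = 0.396 in the decay electron frame): u_2 = (0.396 + 0.842) / (1 + 0.396·0.842) = 1.2375/1.3333 = 0.9282.

β = 0.928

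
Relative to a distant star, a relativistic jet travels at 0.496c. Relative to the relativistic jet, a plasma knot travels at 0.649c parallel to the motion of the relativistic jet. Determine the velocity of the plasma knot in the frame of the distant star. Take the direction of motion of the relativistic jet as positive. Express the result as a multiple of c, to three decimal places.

With v = 0.496 and u' = 0.649 (in units of c),
u = (u' + v)/(1 + u'v/c²):
u = (0.649 + 0.496) / (1 + 0.649·0.496) = 1.1450/1.3219 = 0.8662
(Galilean addition would give +1.145c, exceeding c.)

0.866c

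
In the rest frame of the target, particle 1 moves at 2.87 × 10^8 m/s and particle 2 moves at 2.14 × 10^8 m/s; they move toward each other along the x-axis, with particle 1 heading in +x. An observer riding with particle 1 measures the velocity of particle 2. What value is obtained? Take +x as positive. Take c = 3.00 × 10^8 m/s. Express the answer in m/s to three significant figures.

-2.98 × 10^8 m/s

β_A = 0.957, β_B = -0.713 (dividing each by c = 3.00 × 10^8 m/s).
Transform to A's frame with the inverse velocity-addition law: u' = (u − v)/(1 − uv/c²), taking u = β_B and v = β_A.
u' = (-0.713 − 0.957) / (1 − (0.957)(-0.713)) = -1.6700/1.6824 = -0.9926.
u' = -0.9926 × 3.00 × 10^8 m/s.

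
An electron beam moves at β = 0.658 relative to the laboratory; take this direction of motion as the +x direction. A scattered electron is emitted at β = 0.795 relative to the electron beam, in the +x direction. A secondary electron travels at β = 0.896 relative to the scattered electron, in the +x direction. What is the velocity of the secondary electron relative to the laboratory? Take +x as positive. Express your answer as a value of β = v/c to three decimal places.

Apply u = (u' + v)/(1 + u'v/c²) successively, working outward toward the laboratory.
Start: velocity of the electron beam relative to the laboratory = 0.6580c.
Compose with the scattered electron (u' = 0.795 in the electron beam frame): u_1 = (0.795 + 0.658) / (1 + 0.795·0.658) = 1.4530/1.5231 = 0.9540.
Compose with the secondary electron (u' = 0.896 in the scattered electron frame): u_2 = (0.896 + 0.954) / (1 + 0.896·0.954) = 1.8500/1.8548 = 0.9974.

β = 0.997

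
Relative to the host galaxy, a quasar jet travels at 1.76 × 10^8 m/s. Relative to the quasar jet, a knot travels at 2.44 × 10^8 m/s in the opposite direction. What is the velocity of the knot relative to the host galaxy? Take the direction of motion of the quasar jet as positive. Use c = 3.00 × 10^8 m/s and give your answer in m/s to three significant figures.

In units of c (dividing by 3.00 × 10^8 m/s): v = 0.587, u' = -0.813.
u = (u' + v)/(1 + u'v/c²):
u = (-0.813 + 0.587) / (1 + (-0.813)·0.587) = -0.2267/0.5228 = -0.4335
(Galilean addition would give -0.227c.)
Converting back: u = -0.4335 × 3.00 × 10^8 m/s.

-1.30 × 10^8 m/s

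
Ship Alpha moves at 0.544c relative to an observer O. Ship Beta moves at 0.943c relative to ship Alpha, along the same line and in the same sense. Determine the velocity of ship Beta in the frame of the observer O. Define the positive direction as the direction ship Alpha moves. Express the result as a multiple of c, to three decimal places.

0.983c

With v = 0.544 and u' = 0.943 (in units of c),
u = (u' + v)/(1 + u'v/c²):
u = (0.943 + 0.544) / (1 + 0.943·0.544) = 1.4870/1.5130 = 0.9828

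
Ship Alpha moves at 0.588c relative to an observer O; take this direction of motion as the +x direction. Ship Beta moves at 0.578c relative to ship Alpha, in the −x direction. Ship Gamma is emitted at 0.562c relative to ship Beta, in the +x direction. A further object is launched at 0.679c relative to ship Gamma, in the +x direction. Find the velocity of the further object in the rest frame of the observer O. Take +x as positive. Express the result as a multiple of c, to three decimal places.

Apply u = (u' + v)/(1 + u'v/c²) successively, working outward toward the observer O.
Start: velocity of ship Alpha relative to the observer O = 0.5880c.
Compose with ship Beta (u' = -0.578 in ship Alpha frame): u_1 = (-0.578 + 0.588) / (1 + (-0.578)·0.588) = 0.0100/0.6601 = 0.0151.
Compose with ship Gamma (u' = 0.562 in ship Beta frame): u_2 = (0.562 + 0.015) / (1 + 0.562·0.015) = 0.5771/1.0085 = 0.5723.
Compose with the further object (u' = 0.679 in ship Gamma frame): u_3 = (0.679 + 0.572) / (1 + 0.679·0.572) = 1.2513/1.3886 = 0.9011.

+0.901c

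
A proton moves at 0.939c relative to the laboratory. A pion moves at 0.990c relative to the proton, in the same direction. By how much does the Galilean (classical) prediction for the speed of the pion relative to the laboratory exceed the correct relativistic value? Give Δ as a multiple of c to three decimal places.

Galilean: u_cl = 0.990 + 0.939 = 1.9290.
Relativistic: u_rel = (0.990 + 0.939) / (1 + 0.990·0.939) = 1.9290/1.9296 = 0.9997.
Δ = 1.9290 − 0.9997 = 0.9293.
(The classical prediction exceeds c; the relativistic result does not.)

Δ = 0.929c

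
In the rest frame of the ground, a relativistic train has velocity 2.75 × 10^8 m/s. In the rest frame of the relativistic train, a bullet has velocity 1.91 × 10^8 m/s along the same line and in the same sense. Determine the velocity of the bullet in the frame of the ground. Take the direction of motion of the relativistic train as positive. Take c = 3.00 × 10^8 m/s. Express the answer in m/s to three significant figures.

2.94 × 10^8 m/s

In units of c (dividing by 3.00 × 10^8 m/s): v = 0.917, u' = 0.637.
u = (u' + v)/(1 + u'v/c²):
u = (0.637 + 0.917) / (1 + 0.637·0.917) = 1.5533/1.5836 = 0.9809
(Galilean addition would give +1.553c, exceeding c.)
Converting back: u = 0.9809 × 3.00 × 10^8 m/s.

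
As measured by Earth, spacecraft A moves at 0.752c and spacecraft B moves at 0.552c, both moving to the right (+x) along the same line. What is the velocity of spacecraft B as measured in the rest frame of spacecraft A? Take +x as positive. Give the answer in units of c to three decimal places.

β_A = 0.752, β_B = 0.552.
Transform to A's frame with the inverse velocity-addition law: u' = (u − v)/(1 − uv/c²), taking u = β_B and v = β_A.
u' = (0.552 − 0.752) / (1 − (0.752)(0.552)) = -0.2000/0.5849 = -0.3419.

-0.342c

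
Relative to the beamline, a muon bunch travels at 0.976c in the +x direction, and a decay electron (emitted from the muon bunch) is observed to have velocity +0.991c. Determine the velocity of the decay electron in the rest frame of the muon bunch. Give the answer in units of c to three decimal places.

Invert the composition law: u' = (u − v)/(1 − uv/c²).
u' = (0.991 − 0.976) / (1 − (0.991)(0.976)) = 0.0150/0.0328 = 0.4575.

+0.458c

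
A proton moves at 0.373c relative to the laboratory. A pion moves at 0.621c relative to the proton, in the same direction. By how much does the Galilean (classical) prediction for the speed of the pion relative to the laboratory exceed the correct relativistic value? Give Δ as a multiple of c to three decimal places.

Galilean: u_cl = 0.621 + 0.373 = 0.9940.
Relativistic: u_rel = (0.621 + 0.373) / (1 + 0.621·0.373) = 0.9940/1.2316 = 0.8071.
Δ = 0.9940 − 0.8071 = 0.1869.

Δ = 0.187c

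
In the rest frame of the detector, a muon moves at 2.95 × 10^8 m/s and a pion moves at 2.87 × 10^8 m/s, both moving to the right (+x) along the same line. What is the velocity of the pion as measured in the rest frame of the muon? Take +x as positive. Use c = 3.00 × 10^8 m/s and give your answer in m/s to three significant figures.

β_A = 0.983, β_B = 0.957 (dividing each by c = 3.00 × 10^8 m/s).
Transform to A's frame with the inverse velocity-addition law: u' = (u − v)/(1 − uv/c²), taking u = β_B and v = β_A.
u' = (0.957 − 0.983) / (1 − (0.983)(0.957)) = -0.0267/0.0593 = -0.4499.
u' = -0.4499 × 3.00 × 10^8 m/s.

-1.35 × 10^8 m/s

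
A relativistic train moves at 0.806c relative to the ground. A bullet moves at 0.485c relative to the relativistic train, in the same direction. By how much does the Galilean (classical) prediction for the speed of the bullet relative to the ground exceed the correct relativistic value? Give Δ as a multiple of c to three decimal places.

Galilean: u_cl = 0.485 + 0.806 = 1.2910.
Relativistic: u_rel = (0.485 + 0.806) / (1 + 0.485·0.806) = 1.2910/1.3909 = 0.9282.
Δ = 1.2910 − 0.9282 = 0.3628.
(The classical prediction exceeds c; the relativistic result does not.)

Δ = 0.363c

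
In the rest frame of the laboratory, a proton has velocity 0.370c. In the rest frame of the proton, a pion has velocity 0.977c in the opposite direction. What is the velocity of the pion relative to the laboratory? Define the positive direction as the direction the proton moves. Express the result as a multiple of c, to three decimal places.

With v = 0.370 and u' = -0.977 (in units of c),
u = (u' + v)/(1 + u'v/c²):
u = (-0.977 + 0.370) / (1 + (-0.977)·0.370) = -0.6070/0.6385 = -0.9507

-0.951c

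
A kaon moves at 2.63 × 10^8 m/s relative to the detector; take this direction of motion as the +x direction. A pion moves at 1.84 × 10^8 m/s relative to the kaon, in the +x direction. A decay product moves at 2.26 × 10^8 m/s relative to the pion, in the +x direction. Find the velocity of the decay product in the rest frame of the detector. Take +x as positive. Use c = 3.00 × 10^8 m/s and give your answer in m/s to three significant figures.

2.99 × 10^8 m/s

Apply u = (u' + v)/(1 + u'v/c²) successively, working outward toward the detector.
(Dividing each given speed by c = 3.00 × 10^8 m/s to work in units of c.)
Start: velocity of the kaon relative to the detector = 0.8767c.
Compose with the pion (u' = 0.613 in the kaon frame): u_1 = (0.613 + 0.877) / (1 + 0.613·0.877) = 1.4900/1.5377 = 0.9690.
Compose with the decay product (u' = 0.753 in the pion frame): u_2 = (0.753 + 0.969) / (1 + 0.753·0.969) = 1.7223/1.7300 = 0.9956.
So u = 0.9956 × 3.00 × 10^8 m/s.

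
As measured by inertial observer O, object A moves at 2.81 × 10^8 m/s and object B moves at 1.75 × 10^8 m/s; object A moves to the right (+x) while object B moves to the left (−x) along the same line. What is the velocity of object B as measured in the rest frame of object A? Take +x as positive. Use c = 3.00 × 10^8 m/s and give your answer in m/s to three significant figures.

β_A = 0.937, β_B = -0.583 (dividing each by c = 3.00 × 10^8 m/s).
Transform to A's frame with the inverse velocity-addition law: u' = (u − v)/(1 − uv/c²), taking u = β_B and v = β_A.
u' = (-0.583 − 0.937) / (1 − (0.937)(-0.583)) = -1.5200/1.5464 = -0.9829.
u' = -0.9829 × 3.00 × 10^8 m/s.

-2.95 × 10^8 m/s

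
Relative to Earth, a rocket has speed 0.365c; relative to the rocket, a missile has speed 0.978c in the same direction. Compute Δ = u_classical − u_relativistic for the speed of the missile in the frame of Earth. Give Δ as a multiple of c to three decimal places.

Galilean: u_cl = 0.978 + 0.365 = 1.3430.
Relativistic: u_rel = (0.978 + 0.365) / (1 + 0.978·0.365) = 1.3430/1.3570 = 0.9897.
Δ = 1.3430 − 0.9897 = 0.3533.
(The classical prediction exceeds c; the relativistic result does not.)

Δ = 0.353c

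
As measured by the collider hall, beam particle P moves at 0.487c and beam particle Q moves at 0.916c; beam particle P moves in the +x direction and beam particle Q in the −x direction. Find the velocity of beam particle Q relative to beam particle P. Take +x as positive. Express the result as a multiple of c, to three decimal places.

β_A = 0.487, β_B = -0.916.
Transform to A's frame with the inverse velocity-addition law: u' = (u − v)/(1 − uv/c²), taking u = β_B and v = β_A.
u' = (-0.916 − 0.487) / (1 − (0.487)(-0.916)) = -1.4030/1.4461 = -0.9702.

-0.970c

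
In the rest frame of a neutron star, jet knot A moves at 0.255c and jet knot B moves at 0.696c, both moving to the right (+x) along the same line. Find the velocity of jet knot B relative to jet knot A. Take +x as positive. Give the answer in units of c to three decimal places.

β_A = 0.255, β_B = 0.696.
Transform to A's frame with the inverse velocity-addition law: u' = (u − v)/(1 − uv/c²), taking u = β_B and v = β_A.
u' = (0.696 − 0.255) / (1 − (0.255)(0.696)) = 0.4410/0.8225 = 0.5362.

+0.536c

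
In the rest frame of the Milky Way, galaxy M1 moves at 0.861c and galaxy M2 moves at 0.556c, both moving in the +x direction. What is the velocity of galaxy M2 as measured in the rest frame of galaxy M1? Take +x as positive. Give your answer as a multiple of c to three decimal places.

-0.585c

β_A = 0.861, β_B = 0.556.
Transform to A's frame with the inverse velocity-addition law: u' = (u − v)/(1 − uv/c²), taking u = β_B and v = β_A.
u' = (0.556 − 0.861) / (1 − (0.861)(0.556)) = -0.3050/0.5213 = -0.5851.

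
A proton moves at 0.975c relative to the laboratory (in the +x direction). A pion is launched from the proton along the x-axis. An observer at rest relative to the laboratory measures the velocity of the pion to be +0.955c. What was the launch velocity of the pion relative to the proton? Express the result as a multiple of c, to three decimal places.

Invert the composition law: u' = (u − v)/(1 − uv/c²).
u' = (0.955 − 0.975) / (1 − (0.955)(0.975)) = -0.0200/0.0689 = -0.2904.

-0.290c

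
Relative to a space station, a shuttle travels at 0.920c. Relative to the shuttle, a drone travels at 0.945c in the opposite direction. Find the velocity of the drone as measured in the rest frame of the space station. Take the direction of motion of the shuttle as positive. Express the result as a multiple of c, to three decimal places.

-0.191c

With v = 0.920 and u' = -0.945 (in units of c),
u = (u' + v)/(1 + u'v/c²):
u = (-0.945 + 0.920) / (1 + (-0.945)·0.920) = -0.0250/0.1306 = -0.1914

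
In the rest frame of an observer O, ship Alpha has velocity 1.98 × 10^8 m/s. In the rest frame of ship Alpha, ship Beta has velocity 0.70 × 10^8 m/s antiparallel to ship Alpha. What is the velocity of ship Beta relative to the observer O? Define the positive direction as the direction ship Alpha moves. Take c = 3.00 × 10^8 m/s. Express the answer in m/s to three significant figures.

In units of c (dividing by 3.00 × 10^8 m/s): v = 0.660, u' = -0.233.
u = (u' + v)/(1 + u'v/c²):
u = (-0.233 + 0.660) / (1 + (-0.233)·0.660) = 0.4267/0.8460 = 0.5043
(Galilean addition would give +0.427c.)
Converting back: u = 0.5043 × 3.00 × 10^8 m/s.

+1.51 × 10^8 m/s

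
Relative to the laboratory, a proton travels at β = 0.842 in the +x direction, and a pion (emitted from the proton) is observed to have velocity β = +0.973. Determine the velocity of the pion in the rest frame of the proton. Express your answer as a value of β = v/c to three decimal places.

β = +0.725

Invert the composition law: u' = (u − v)/(1 − uv/c²).
u' = (0.973 − 0.842) / (1 − (0.973)(0.842)) = 0.1310/0.1807 = 0.7248.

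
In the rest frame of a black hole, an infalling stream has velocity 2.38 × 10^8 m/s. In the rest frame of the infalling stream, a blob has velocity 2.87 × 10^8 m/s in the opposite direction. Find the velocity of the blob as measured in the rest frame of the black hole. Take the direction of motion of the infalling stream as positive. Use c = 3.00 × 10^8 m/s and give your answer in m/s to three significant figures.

In units of c (dividing by 3.00 × 10^8 m/s): v = 0.793, u' = -0.957.
u = (u' + v)/(1 + u'v/c²):
u = (-0.957 + 0.793) / (1 + (-0.957)·0.793) = -0.1633/0.2410 = -0.6776
Converting back: u = -0.6776 × 3.00 × 10^8 m/s.

-2.03 × 10^8 m/s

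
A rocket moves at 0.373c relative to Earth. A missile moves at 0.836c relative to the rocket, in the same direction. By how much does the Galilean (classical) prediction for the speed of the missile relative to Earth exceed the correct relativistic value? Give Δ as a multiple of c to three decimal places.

Δ = 0.287c

Galilean: u_cl = 0.836 + 0.373 = 1.2090.
Relativistic: u_rel = (0.836 + 0.373) / (1 + 0.836·0.373) = 1.2090/1.3118 = 0.9216.
Δ = 1.2090 − 0.9216 = 0.2874.
(The classical prediction exceeds c; the relativistic result does not.)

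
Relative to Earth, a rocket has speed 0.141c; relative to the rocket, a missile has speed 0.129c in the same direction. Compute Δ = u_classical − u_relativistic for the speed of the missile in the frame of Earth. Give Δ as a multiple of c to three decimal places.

Δ = 0.005c

Galilean: u_cl = 0.129 + 0.141 = 0.2700.
Relativistic: u_rel = (0.129 + 0.141) / (1 + 0.129·0.141) = 0.2700/1.0182 = 0.2652.
Δ = 0.2700 − 0.2652 = 0.0048.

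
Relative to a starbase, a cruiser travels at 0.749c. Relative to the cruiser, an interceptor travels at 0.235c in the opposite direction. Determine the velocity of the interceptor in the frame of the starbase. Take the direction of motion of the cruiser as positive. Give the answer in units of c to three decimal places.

+0.624c

With v = 0.749 and u' = -0.235 (in units of c),
u = (u' + v)/(1 + u'v/c²):
u = (-0.235 + 0.749) / (1 + (-0.235)·0.749) = 0.5140/0.8240 = 0.6238
(Galilean addition would give +0.514c.)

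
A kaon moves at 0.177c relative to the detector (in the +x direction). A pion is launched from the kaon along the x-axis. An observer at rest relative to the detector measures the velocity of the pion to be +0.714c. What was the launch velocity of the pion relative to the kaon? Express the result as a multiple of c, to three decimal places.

Invert the composition law: u' = (u − v)/(1 − uv/c²).
u' = (0.714 − 0.177) / (1 − (0.714)(0.177)) = 0.5370/0.8736 = 0.6147.

+0.615c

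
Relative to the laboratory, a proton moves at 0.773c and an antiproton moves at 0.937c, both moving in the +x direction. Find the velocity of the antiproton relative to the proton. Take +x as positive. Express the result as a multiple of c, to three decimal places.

β_A = 0.773, β_B = 0.937.
Transform to A's frame with the inverse velocity-addition law: u' = (u − v)/(1 − uv/c²), taking u = β_B and v = β_A.
u' = (0.937 − 0.773) / (1 − (0.773)(0.937)) = 0.1640/0.2757 = 0.5949.

+0.595c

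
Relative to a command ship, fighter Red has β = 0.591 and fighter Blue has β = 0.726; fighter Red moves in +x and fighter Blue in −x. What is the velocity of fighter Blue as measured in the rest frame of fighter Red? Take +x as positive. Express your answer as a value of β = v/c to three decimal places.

β = -0.922

β_A = 0.591, β_B = -0.726.
Transform to A's frame with the inverse velocity-addition law: u' = (u − v)/(1 − uv/c²), taking u = β_B and v = β_A.
u' = (-0.726 − 0.591) / (1 − (0.591)(-0.726)) = -1.3170/1.4291 = -0.9216.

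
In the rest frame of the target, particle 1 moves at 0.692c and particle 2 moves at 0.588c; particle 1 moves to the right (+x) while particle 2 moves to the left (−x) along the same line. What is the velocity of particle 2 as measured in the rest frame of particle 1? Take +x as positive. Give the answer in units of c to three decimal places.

β_A = 0.692, β_B = -0.588.
Transform to A's frame with the inverse velocity-addition law: u' = (u − v)/(1 − uv/c²), taking u = β_B and v = β_A.
u' = (-0.588 − 0.692) / (1 − (0.692)(-0.588)) = -1.2800/1.4069 = -0.9098.

-0.910c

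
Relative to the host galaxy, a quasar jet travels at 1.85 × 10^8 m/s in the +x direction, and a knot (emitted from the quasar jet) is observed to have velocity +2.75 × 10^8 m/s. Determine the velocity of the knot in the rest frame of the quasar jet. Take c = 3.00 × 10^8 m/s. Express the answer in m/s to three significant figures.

+2.07 × 10^8 m/s

v = 0.617c, u = 0.917c.
Invert the composition law: u' = (u − v)/(1 − uv/c²).
u' = (0.917 − 0.617) / (1 − (0.917)(0.617)) = 0.3000/0.4347 = 0.6901.
u' = 0.6901 × 3.00 × 10^8 m/s.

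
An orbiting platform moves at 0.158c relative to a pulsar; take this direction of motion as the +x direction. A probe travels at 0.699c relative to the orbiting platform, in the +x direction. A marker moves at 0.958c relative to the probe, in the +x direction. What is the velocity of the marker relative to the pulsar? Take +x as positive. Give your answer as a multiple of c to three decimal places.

Apply u = (u' + v)/(1 + u'v/c²) successively, working outward toward the pulsar.
Start: velocity of the orbiting platform relative to the pulsar = 0.1580c.
Compose with the probe (u' = 0.699 in the orbiting platform frame): u_1 = (0.699 + 0.158) / (1 + 0.699·0.158) = 0.8570/1.1104 = 0.7718.
Compose with the marker (u' = 0.958 in the probe frame): u_2 = (0.958 + 0.772) / (1 + 0.958·0.772) = 1.7298/1.7394 = 0.9945.

0.994c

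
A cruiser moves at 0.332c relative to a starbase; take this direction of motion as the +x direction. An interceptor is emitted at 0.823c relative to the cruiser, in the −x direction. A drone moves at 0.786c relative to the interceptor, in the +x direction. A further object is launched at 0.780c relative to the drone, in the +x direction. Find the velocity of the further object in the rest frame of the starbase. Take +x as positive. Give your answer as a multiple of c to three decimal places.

Apply u = (u' + v)/(1 + u'v/c²) successively, working outward toward the starbase.
Start: velocity of the cruiser relative to the starbase = 0.3320c.
Compose with the interceptor (u' = -0.823 in the cruiser frame): u_1 = (-0.823 + 0.332) / (1 + (-0.823)·0.332) = -0.4910/0.7268 = -0.6756.
Compose with the drone (u' = 0.786 in the interceptor frame): u_2 = (0.786 + (-0.676)) / (1 + 0.786·(-0.676)) = 0.1104/0.4690 = 0.2354.
Compose with the further object (u' = 0.780 in the drone frame): u_3 = (0.780 + 0.235) / (1 + 0.780·0.235) = 1.0154/1.1836 = 0.8579.

+0.858c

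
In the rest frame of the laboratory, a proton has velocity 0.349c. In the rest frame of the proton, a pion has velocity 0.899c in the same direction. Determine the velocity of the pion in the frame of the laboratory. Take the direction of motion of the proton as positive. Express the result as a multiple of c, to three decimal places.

With v = 0.349 and u' = 0.899 (in units of c),
u = (u' + v)/(1 + u'v/c²):
u = (0.899 + 0.349) / (1 + 0.899·0.349) = 1.2480/1.3138 = 0.9500

0.950c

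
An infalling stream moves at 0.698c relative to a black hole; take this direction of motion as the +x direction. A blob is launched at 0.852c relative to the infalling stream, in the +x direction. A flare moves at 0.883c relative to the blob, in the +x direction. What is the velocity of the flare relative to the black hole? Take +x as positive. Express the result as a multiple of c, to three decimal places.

Apply u = (u' + v)/(1 + u'v/c²) successively, working outward toward the black hole.
Start: velocity of the infalling stream relative to the black hole = 0.6980c.
Compose with the blob (u' = 0.852 in the infalling stream frame): u_1 = (0.852 + 0.698) / (1 + 0.852·0.698) = 1.5500/1.5947 = 0.9720.
Compose with the flare (u' = 0.883 in the blob frame): u_2 = (0.883 + 0.972) / (1 + 0.883·0.972) = 1.8550/1.8583 = 0.9982.

0.998c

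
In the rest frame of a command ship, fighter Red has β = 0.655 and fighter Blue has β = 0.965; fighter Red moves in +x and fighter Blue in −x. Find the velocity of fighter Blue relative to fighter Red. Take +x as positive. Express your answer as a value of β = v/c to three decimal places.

β_A = 0.655, β_B = -0.965.
Transform to A's frame with the inverse velocity-addition law: u' = (u − v)/(1 − uv/c²), taking u = β_B and v = β_A.
u' = (-0.965 − 0.655) / (1 − (0.655)(-0.965)) = -1.6200/1.6321 = -0.9926.

β = -0.993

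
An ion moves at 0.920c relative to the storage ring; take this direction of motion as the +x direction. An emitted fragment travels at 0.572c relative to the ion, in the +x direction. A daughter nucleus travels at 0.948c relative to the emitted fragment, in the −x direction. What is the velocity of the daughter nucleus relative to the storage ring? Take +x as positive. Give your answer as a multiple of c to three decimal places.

+0.404c

Apply u = (u' + v)/(1 + u'v/c²) successively, working outward toward the storage ring.
Start: velocity of the ion relative to the storage ring = 0.9200c.
Compose with the emitted fragment (u' = 0.572 in the ion frame): u_1 = (0.572 + 0.920) / (1 + 0.572·0.920) = 1.4920/1.5262 = 0.9776.
Compose with the daughter nucleus (u' = -0.948 in the emitted fragment frame): u_2 = (-0.948 + 0.978) / (1 + (-0.948)·0.978) = 0.0296/0.0733 = 0.4035.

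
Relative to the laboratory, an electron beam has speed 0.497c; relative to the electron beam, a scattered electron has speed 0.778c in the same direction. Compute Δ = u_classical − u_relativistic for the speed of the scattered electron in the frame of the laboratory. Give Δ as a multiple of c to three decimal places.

Δ = 0.356c

Galilean: u_cl = 0.778 + 0.497 = 1.2750.
Relativistic: u_rel = (0.778 + 0.497) / (1 + 0.778·0.497) = 1.2750/1.3867 = 0.9195.
Δ = 1.2750 − 0.9195 = 0.3555.
(The classical prediction exceeds c; the relativistic result does not.)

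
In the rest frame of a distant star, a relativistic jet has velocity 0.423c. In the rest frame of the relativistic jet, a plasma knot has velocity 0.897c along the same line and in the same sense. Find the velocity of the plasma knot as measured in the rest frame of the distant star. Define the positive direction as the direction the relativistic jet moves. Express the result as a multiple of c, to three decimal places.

0.957c

With v = 0.423 and u' = 0.897 (in units of c),
u = (u' + v)/(1 + u'v/c²):
u = (0.897 + 0.423) / (1 + 0.897·0.423) = 1.3200/1.3794 = 0.9569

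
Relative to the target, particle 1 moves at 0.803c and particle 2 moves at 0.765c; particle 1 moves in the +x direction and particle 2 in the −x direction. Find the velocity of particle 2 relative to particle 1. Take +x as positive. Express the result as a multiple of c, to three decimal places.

-0.971c

β_A = 0.803, β_B = -0.765.
Transform to A's frame with the inverse velocity-addition law: u' = (u − v)/(1 − uv/c²), taking u = β_B and v = β_A.
u' = (-0.765 − 0.803) / (1 − (0.803)(-0.765)) = -1.5680/1.6143 = -0.9713.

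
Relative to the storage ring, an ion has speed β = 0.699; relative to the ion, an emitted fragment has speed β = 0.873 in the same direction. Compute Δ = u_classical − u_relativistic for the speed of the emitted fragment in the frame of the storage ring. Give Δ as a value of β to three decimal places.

Δ = 0.596

Galilean: u_cl = 0.873 + 0.699 = 1.5720.
Relativistic: u_rel = (0.873 + 0.699) / (1 + 0.873·0.699) = 1.5720/1.6102 = 0.9763.
Δ = 1.5720 − 0.9763 = 0.5957.
(The classical prediction exceeds c; the relativistic result does not.)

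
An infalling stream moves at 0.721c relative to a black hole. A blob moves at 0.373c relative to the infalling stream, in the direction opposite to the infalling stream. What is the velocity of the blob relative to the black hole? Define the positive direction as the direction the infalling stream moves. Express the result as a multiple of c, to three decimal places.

With v = 0.721 and u' = -0.373 (in units of c),
u = (u' + v)/(1 + u'v/c²):
u = (-0.373 + 0.721) / (1 + (-0.373)·0.721) = 0.3480/0.7311 = 0.4760

+0.476c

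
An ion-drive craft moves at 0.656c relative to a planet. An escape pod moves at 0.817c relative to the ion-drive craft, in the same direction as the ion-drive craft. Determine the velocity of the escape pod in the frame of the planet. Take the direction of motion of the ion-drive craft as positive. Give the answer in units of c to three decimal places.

With v = 0.656 and u' = 0.817 (in units of c),
u = (u' + v)/(1 + u'v/c²):
u = (0.817 + 0.656) / (1 + 0.817·0.656) = 1.4730/1.5360 = 0.9590
(Galilean addition would give +1.473c, exceeding c.)

0.959c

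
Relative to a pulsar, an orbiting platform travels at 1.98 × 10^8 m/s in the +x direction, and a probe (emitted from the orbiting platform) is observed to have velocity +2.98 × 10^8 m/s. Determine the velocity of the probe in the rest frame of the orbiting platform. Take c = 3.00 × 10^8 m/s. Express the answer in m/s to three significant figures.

+2.90 × 10^8 m/s

v = 0.660c, u = 0.993c.
Invert the composition law: u' = (u − v)/(1 − uv/c²).
u' = (0.993 − 0.660) / (1 − (0.993)(0.660)) = 0.3333/0.3444 = 0.9679.
u' = 0.9679 × 3.00 × 10^8 m/s.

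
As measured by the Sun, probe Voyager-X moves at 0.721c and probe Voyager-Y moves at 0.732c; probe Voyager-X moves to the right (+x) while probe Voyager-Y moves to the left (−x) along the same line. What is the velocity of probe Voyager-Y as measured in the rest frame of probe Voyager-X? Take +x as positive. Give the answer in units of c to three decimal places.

-0.951c

β_A = 0.721, β_B = -0.732.
Transform to A's frame with the inverse velocity-addition law: u' = (u − v)/(1 − uv/c²), taking u = β_B and v = β_A.
u' = (-0.732 − 0.721) / (1 − (0.721)(-0.732)) = -1.4530/1.5278 = -0.9511.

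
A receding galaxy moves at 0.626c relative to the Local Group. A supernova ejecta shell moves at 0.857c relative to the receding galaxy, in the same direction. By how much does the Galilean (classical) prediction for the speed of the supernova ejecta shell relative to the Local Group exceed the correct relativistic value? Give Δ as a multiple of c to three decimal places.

Galilean: u_cl = 0.857 + 0.626 = 1.4830.
Relativistic: u_rel = (0.857 + 0.626) / (1 + 0.857·0.626) = 1.4830/1.5365 = 0.9652.
Δ = 1.4830 − 0.9652 = 0.5178.
(The classical prediction exceeds c; the relativistic result does not.)

Δ = 0.518c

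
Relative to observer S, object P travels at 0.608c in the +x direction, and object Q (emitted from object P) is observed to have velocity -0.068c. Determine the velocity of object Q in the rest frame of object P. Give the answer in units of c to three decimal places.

-0.649c

Invert the composition law: u' = (u − v)/(1 − uv/c²).
u' = (-0.068 − 0.608) / (1 − (-0.068)(0.608)) = -0.6760/1.0413 = -0.6492.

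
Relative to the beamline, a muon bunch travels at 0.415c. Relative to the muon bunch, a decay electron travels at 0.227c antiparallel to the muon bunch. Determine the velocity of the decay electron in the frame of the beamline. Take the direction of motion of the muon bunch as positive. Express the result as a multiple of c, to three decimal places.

+0.208c

With v = 0.415 and u' = -0.227 (in units of c),
u = (u' + v)/(1 + u'v/c²):
u = (-0.227 + 0.415) / (1 + (-0.227)·0.415) = 0.1880/0.9058 = 0.2076
(Galilean addition would give +0.188c.)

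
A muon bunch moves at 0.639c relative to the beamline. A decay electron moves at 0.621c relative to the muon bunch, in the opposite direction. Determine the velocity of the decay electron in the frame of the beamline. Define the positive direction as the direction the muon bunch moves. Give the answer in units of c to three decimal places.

+0.030c

With v = 0.639 and u' = -0.621 (in units of c),
u = (u' + v)/(1 + u'v/c²):
u = (-0.621 + 0.639) / (1 + (-0.621)·0.639) = 0.0180/0.6032 = 0.0298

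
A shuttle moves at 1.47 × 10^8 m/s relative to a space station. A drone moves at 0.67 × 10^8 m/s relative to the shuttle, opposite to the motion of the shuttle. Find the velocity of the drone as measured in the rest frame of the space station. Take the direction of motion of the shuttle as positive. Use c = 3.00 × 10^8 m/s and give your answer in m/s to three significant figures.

In units of c (dividing by 3.00 × 10^8 m/s): v = 0.490, u' = -0.223.
u = (u' + v)/(1 + u'v/c²):
u = (-0.223 + 0.490) / (1 + (-0.223)·0.490) = 0.2667/0.8906 = 0.2994
Converting back: u = 0.2994 × 3.00 × 10^8 m/s.

+8.98 × 10^7 m/s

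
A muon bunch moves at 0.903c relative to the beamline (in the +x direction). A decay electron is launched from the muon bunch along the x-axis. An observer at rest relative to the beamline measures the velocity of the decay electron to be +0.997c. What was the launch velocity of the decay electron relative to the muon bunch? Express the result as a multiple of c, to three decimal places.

Invert the composition law: u' = (u − v)/(1 − uv/c²).
u' = (0.997 − 0.903) / (1 − (0.997)(0.903)) = 0.0940/0.0997 = 0.9427.

+0.943c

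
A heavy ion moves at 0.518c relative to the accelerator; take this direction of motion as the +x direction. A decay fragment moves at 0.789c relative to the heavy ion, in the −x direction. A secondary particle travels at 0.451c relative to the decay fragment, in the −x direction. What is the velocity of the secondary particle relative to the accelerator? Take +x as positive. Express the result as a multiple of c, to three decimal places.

Apply u = (u' + v)/(1 + u'v/c²) successively, working outward toward the accelerator.
Start: velocity of the heavy ion relative to the accelerator = 0.5180c.
Compose with the decay fragment (u' = -0.789 in the heavy ion frame): u_1 = (-0.789 + 0.518) / (1 + (-0.789)·0.518) = -0.2710/0.5913 = -0.4583.
Compose with the secondary particle (u' = -0.451 in the decay fragment frame): u_2 = (-0.451 + (-0.458)) / (1 + (-0.451)·(-0.458)) = -0.9093/1.2067 = -0.7536.

-0.754c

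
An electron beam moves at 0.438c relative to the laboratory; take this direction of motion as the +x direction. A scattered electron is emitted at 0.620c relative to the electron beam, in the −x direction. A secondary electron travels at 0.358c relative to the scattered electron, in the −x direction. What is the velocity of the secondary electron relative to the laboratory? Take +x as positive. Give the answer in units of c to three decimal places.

-0.558c

Apply u = (u' + v)/(1 + u'v/c²) successively, working outward toward the laboratory.
Start: velocity of the electron beam relative to the laboratory = 0.4380c.
Compose with the scattered electron (u' = -0.620 in the electron beam frame): u_1 = (-0.620 + 0.438) / (1 + (-0.620)·0.438) = -0.1820/0.7284 = -0.2498.
Compose with the secondary electron (u' = -0.358 in the scattered electron frame): u_2 = (-0.358 + (-0.250)) / (1 + (-0.358)·(-0.250)) = -0.6078/1.0894 = -0.5579.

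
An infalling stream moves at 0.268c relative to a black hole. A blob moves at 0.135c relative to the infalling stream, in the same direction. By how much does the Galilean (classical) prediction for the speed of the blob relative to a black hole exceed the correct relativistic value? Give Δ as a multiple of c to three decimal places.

Δ = 0.014c

Galilean: u_cl = 0.135 + 0.268 = 0.4030.
Relativistic: u_rel = (0.135 + 0.268) / (1 + 0.135·0.268) = 0.4030/1.0362 = 0.3889.
Δ = 0.4030 − 0.3889 = 0.0141.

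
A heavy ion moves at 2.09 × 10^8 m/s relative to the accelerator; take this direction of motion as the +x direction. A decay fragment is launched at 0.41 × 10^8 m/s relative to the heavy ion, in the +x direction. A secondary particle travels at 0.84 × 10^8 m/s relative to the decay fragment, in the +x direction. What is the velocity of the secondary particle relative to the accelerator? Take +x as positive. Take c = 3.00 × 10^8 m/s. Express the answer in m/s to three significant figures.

2.57 × 10^8 m/s

Apply u = (u' + v)/(1 + u'v/c²) successively, working outward toward the accelerator.
(Dividing each given speed by c = 3.00 × 10^8 m/s to work in units of c.)
Start: velocity of the heavy ion relative to the accelerator = 0.6967c.
Compose with the decay fragment (u' = 0.137 in the heavy ion frame): u_1 = (0.137 + 0.697) / (1 + 0.137·0.697) = 0.8333/1.0952 = 0.7609.
Compose with the secondary particle (u' = 0.280 in the decay fragment frame): u_2 = (0.280 + 0.761) / (1 + 0.280·0.761) = 1.0409/1.2130 = 0.8581.
So u = 0.8581 × 3.00 × 10^8 m/s.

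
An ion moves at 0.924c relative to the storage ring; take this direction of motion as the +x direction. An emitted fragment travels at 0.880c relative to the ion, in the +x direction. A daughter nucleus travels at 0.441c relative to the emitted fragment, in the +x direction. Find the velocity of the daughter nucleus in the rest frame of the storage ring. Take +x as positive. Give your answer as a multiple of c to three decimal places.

0.998c

Apply u = (u' + v)/(1 + u'v/c²) successively, working outward toward the storage ring.
Start: velocity of the ion relative to the storage ring = 0.9240c.
Compose with the emitted fragment (u' = 0.880 in the ion frame): u_1 = (0.880 + 0.924) / (1 + 0.880·0.924) = 1.8040/1.8131 = 0.9950.
Compose with the daughter nucleus (u' = 0.441 in the emitted fragment frame): u_2 = (0.441 + 0.995) / (1 + 0.441·0.995) = 1.4360/1.4388 = 0.9980.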